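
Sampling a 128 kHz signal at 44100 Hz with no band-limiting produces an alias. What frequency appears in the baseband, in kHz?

Nyquist = 44,100/2 = 22,050 Hz; 128,000 Hz exceeds it.
Alias = |128,000 − 3×44,100| = |128,000 − 132,300| = 4,300 Hz = 4.3 kHz.

4.3 kHz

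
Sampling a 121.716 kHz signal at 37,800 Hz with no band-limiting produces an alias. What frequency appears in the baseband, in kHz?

Nyquist = 37,800/2 = 18,900 Hz; 121,716 Hz exceeds it.
Alias = |121,716 − 3×37,800| = |121,716 − 113,400| = 8,316 Hz = 8.316 kHz.

8.316 kHz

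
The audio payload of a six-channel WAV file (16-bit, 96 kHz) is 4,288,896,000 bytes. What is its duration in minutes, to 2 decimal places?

62.05 minutes

Byte rate = 96,000 × 2 × 6 = 1,152,000 bytes/s.
Duration = 4,288,896,000 / 1,152,000 = 3,723 s.
3,723 s / 60 = 62.05 minutes.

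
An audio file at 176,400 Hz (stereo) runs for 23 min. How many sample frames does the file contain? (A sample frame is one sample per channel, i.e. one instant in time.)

23 min = 1,380 s.
176,400 samples/s × 1,380 s = 243,432,000 frames.

243,432,000 sample frames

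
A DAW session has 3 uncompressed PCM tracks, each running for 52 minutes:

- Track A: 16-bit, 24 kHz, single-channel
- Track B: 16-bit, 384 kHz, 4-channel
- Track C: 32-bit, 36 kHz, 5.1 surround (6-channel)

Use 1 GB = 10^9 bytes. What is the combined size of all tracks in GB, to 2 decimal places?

12.43 GB

52 minutes = 3,120 s.
Track A: 24,000 × 3,120 × 2 × 1 = 149,760,000 bytes.
Track B: 384,000 × 3,120 × 2 × 4 = 9,584,640,000 bytes.
Track C: 36,000 × 3,120 × 4 × 6 = 2,695,680,000 bytes.
Total = 12,430,080,000 bytes = 12.43 GB.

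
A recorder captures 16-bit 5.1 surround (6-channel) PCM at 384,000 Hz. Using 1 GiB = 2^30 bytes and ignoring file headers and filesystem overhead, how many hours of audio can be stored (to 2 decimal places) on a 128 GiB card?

Uncompressed byte rate = 384,000 × 2 × 6 = 4,608,000 bytes/s.
Capacity = 128 × 1,073,741,824 = 137,438,953,472 bytes.
137,438,953,472 / 4,608,000 ≈ 29826.16 s → 8.29 hours.

8.29 hours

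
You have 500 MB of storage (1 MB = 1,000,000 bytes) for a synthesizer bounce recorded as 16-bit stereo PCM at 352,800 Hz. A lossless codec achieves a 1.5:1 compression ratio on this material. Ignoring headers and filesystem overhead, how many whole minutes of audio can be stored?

Uncompressed byte rate = 352,800 × 2 × 2 = 1,411,200 bytes/s.
After 1.5:1 compression, effective rate ≈ 940800 bytes/s.
Capacity = 500 × 1,000,000 = 500,000,000 bytes.
500,000,000 / effective rate ≈ 531.46 s → 8 minutes.

8 minutes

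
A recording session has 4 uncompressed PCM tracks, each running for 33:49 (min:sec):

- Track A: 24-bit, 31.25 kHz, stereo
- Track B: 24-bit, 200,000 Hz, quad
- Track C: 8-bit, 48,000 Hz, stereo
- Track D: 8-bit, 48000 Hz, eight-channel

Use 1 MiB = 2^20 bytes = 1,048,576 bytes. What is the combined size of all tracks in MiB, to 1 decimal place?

5935.6 MiB

33:49 (min:sec) = 2,029 s.
Track A: 31,250 × 2,029 × 3 × 2 = 380,437,500 bytes.
Track B: 200,000 × 2,029 × 3 × 4 = 4,869,600,000 bytes.
Track C: 48,000 × 2,029 × 1 × 2 = 194,784,000 bytes.
Track D: 48,000 × 2,029 × 1 × 8 = 779,136,000 bytes.
Total = 6,223,957,500 bytes = 5935.6 MiB.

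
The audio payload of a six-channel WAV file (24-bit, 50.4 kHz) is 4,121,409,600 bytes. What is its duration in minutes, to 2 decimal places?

Byte rate = 50,400 × 3 × 6 = 907,200 bytes/s.
Duration = 4,121,409,600 / 907,200 = 4,543 s.
4,543 s / 60 = 75.72 minutes.

75.72 minutes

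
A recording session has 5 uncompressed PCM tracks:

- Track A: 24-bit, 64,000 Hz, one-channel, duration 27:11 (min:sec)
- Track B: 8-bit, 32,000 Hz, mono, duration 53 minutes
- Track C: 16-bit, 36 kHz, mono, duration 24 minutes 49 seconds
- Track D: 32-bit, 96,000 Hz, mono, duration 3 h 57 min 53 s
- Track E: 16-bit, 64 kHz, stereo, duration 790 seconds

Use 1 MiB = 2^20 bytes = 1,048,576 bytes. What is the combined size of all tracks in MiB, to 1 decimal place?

5917.7 MiB

Track A: 27:11 (min:sec) = 1,631 s; 64,000 × 1,631 × 3 × 1 = 313,152,000 bytes.
Track B: 53 minutes = 3,180 s; 32,000 × 3,180 × 1 × 1 = 101,760,000 bytes.
Track C: 24 minutes 49 seconds = 1,489 s; 36,000 × 1,489 × 2 × 1 = 107,208,000 bytes.
Track D: 3 h 57 min 53 s = 14,273 s; 96,000 × 14,273 × 4 × 1 = 5,480,832,000 bytes.
Track E: 64,000 × 790 × 2 × 2 = 202,240,000 bytes.
Total = 6,205,192,000 bytes = 5917.7 MiB.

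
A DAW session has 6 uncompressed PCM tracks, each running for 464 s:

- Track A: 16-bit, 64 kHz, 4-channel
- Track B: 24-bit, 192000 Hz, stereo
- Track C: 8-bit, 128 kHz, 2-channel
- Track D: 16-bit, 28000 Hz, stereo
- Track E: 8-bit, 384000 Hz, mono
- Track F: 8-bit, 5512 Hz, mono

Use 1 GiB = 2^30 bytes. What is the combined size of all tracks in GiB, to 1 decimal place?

1.0 GiB

Track A: 64,000 × 464 × 2 × 4 = 237,568,000 bytes.
Track B: 192,000 × 464 × 3 × 2 = 534,528,000 bytes.
Track C: 128,000 × 464 × 1 × 2 = 118,784,000 bytes.
Track D: 28,000 × 464 × 2 × 2 = 51,968,000 bytes.
Track E: 384,000 × 464 × 1 × 1 = 178,176,000 bytes.
Track F: 5,512 × 464 × 1 × 1 = 2,557,568 bytes.
Total = 1,123,581,568 bytes = 1.0 GiB.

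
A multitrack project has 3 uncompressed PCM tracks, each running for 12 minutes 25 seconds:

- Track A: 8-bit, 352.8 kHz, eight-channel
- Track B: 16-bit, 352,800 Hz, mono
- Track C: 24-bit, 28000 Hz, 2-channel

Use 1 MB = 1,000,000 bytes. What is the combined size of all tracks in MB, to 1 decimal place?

2753.5 MB

12 minutes 25 seconds = 745 s.
Track A: 352,800 × 745 × 1 × 8 = 2,102,688,000 bytes.
Track B: 352,800 × 745 × 2 × 1 = 525,672,000 bytes.
Track C: 28,000 × 745 × 3 × 2 = 125,160,000 bytes.
Total = 2,753,520,000 bytes = 2753.5 MB.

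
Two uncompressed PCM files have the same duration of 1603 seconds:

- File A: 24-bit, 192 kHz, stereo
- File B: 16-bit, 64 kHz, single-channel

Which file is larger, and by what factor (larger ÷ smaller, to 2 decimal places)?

File A: 192,000 × 3 × 2 = 1,152,000 bytes/s.
File B: 64,000 × 2 × 1 = 128,000 bytes/s.
File A is larger; ratio = 1,846,656,000 / 205,184,000 = 9.00.

File A, by a factor of 9.00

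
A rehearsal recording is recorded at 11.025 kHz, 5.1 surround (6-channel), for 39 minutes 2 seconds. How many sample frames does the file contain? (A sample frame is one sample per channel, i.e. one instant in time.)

25,820,550 sample frames

39 minutes 2 seconds = 2,342 s.
11,025 samples/s × 2,342 s = 25,820,550 frames.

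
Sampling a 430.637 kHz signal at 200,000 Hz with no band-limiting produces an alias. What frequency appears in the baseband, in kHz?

Nyquist = 200,000/2 = 100,000 Hz; 430,637 Hz exceeds it.
Alias = |430,637 − 2×200,000| = |430,637 − 400,000| = 30,637 Hz = 30.637 kHz.

30.637 kHz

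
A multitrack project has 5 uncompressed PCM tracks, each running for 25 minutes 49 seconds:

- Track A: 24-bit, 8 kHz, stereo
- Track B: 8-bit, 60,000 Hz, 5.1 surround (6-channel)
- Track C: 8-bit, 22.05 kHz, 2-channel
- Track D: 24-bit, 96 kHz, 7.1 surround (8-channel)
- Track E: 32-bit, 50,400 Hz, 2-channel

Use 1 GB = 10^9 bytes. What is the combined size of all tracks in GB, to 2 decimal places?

4.89 GB

25 minutes 49 seconds = 1,549 s.
Track A: 8,000 × 1,549 × 3 × 2 = 74,352,000 bytes.
Track B: 60,000 × 1,549 × 1 × 6 = 557,640,000 bytes.
Track C: 22,050 × 1,549 × 1 × 2 = 68,310,900 bytes.
Track D: 96,000 × 1,549 × 3 × 8 = 3,568,896,000 bytes.
Track E: 50,400 × 1,549 × 4 × 2 = 624,556,800 bytes.
Total = 4,893,755,700 bytes = 4.89 GB.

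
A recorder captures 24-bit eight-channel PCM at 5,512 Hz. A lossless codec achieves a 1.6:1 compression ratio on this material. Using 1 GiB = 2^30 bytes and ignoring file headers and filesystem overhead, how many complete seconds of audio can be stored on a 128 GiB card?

Uncompressed byte rate = 5,512 × 3 × 8 = 132,288 bytes/s.
After 1.6:1 compression, effective rate ≈ 82680 bytes/s.
Capacity = 128 × 1,073,741,824 = 137,438,953,472 bytes.
137,438,953,472 / effective rate ≈ 1662299.87 s → 1,662,299 seconds.

1,662,299 seconds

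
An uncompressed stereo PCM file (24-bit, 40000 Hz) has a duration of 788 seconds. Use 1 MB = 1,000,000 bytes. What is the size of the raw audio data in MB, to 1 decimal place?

189.1 MB

Bytes = 40,000 samples/s × 788 s × 3 bytes/sample × 2 ch = 189,120,000 bytes.
189,120,000 / 1,000,000 = 189.1 MB.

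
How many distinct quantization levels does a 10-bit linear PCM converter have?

2^10 = 1,024.

1,024 levels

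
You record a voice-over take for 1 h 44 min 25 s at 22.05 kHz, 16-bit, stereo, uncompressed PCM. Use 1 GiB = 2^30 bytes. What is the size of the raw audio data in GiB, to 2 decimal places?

Duration = 1 h 44 min 25 s = 6,265 s.
Bytes = 22,050 samples/s × 6,265 s × 2 bytes/sample × 2 ch = 552,573,000 bytes.
552,573,000 / 1,073,741,824 = 0.51 GiB.

0.51 GiB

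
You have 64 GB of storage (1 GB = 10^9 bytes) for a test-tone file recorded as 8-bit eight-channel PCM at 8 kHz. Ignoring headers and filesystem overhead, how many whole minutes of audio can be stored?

Uncompressed byte rate = 8,000 × 1 × 8 = 64,000 bytes/s.
Capacity = 64 × 1,000,000,000 = 64,000,000,000 bytes.
64,000,000,000 / 64,000 ≈ 1000000 s → 16,666 minutes.

16,666 minutes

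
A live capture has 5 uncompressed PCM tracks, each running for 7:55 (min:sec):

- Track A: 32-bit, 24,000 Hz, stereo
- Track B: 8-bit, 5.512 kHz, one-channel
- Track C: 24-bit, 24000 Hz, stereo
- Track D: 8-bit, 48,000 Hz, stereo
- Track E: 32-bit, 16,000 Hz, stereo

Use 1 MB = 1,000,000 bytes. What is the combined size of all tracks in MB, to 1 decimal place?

7:55 (min:sec) = 475 s.
Track A: 24,000 × 475 × 4 × 2 = 91,200,000 bytes.
Track B: 5,512 × 475 × 1 × 1 = 2,618,200 bytes.
Track C: 24,000 × 475 × 3 × 2 = 68,400,000 bytes.
Track D: 48,000 × 475 × 1 × 2 = 45,600,000 bytes.
Track E: 16,000 × 475 × 4 × 2 = 60,800,000 bytes.
Total = 268,618,200 bytes = 268.6 MB.

268.6 MB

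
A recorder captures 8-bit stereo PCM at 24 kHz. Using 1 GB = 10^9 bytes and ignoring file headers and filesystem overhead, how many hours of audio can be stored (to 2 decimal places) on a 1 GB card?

5.79 hours

Uncompressed byte rate = 24,000 × 1 × 2 = 48,000 bytes/s.
Capacity = 1 × 1,000,000,000 = 1,000,000,000 bytes.
1,000,000,000 / 48,000 ≈ 20833.33 s → 5.79 hours.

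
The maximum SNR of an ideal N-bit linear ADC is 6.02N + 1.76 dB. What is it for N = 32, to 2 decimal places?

194.40 dB

6.02 × 32 + 1.76 = 194.40 dB.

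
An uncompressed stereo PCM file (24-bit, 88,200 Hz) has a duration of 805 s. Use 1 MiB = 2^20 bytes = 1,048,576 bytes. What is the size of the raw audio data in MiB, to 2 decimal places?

Bytes = 88,200 samples/s × 805 s × 3 bytes/sample × 2 ch = 426,006,000 bytes.
426,006,000 / 1,048,576 = 406.27 MiB.

406.27 MiB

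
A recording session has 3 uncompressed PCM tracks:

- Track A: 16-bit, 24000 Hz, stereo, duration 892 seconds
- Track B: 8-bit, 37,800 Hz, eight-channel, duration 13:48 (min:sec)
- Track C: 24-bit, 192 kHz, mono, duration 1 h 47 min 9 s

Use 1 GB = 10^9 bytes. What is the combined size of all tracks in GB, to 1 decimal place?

4.0 GB

Track A: 24,000 × 892 × 2 × 2 = 85,632,000 bytes.
Track B: 13:48 (min:sec) = 828 s; 37,800 × 828 × 1 × 8 = 250,387,200 bytes.
Track C: 1 h 47 min 9 s = 6,429 s; 192,000 × 6,429 × 3 × 1 = 3,703,104,000 bytes.
Total = 4,039,123,200 bytes = 4.0 GB.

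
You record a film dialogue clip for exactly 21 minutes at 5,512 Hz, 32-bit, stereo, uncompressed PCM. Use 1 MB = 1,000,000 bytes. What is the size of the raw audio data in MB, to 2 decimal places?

Duration = exactly 21 minutes = 1,260 s.
Bytes = 5,512 samples/s × 1,260 s × 4 bytes/sample × 2 ch = 55,560,960 bytes.
55,560,960 / 1,000,000 = 55.56 MB.

55.56 MB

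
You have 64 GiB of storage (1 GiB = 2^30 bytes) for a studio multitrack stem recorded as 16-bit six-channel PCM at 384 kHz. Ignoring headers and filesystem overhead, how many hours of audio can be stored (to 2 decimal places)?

Uncompressed byte rate = 384,000 × 2 × 6 = 4,608,000 bytes/s.
Capacity = 64 × 1,073,741,824 = 68,719,476,736 bytes.
68,719,476,736 / 4,608,000 ≈ 14913.08 s → 4.14 hours.

4.14 hours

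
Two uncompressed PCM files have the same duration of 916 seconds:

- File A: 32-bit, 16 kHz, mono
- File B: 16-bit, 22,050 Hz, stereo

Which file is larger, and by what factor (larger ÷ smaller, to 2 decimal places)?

File B, by a factor of 1.38

File A: 16,000 × 4 × 1 = 64,000 bytes/s.
File B: 22,050 × 2 × 2 = 88,200 bytes/s.
File B is larger; ratio = 80,791,200 / 58,624,000 = 1.38.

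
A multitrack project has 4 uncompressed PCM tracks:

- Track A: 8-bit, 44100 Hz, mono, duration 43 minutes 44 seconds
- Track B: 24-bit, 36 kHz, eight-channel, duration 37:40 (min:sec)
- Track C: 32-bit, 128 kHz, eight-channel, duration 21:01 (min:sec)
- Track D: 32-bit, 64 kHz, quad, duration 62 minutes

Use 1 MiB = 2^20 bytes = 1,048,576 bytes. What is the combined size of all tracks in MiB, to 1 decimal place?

Track A: 43 minutes 44 seconds = 2,624 s; 44,100 × 2,624 × 1 × 1 = 115,718,400 bytes.
Track B: 37:40 (min:sec) = 2,260 s; 36,000 × 2,260 × 3 × 8 = 1,952,640,000 bytes.
Track C: 21:01 (min:sec) = 1,261 s; 128,000 × 1,261 × 4 × 8 = 5,165,056,000 bytes.
Track D: 62 minutes = 3,720 s; 64,000 × 3,720 × 4 × 4 = 3,809,280,000 bytes.
Total = 11,042,694,400 bytes = 10531.1 MiB.

10531.1 MiB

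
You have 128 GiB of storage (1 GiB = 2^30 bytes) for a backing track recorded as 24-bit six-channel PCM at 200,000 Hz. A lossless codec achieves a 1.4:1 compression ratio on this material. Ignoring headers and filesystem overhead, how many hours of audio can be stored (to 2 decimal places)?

Uncompressed byte rate = 200,000 × 3 × 6 = 3,600,000 bytes/s.
After 1.4:1 compression, effective rate ≈ 2571428.57 bytes/s.
Capacity = 128 × 1,073,741,824 = 137,438,953,472 bytes.
137,438,953,472 / effective rate ≈ 53448.48 s → 14.85 hours.

14.85 hours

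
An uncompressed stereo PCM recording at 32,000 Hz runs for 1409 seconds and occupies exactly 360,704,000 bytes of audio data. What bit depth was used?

Bytes per sample = 360,704,000 / (32,000 × 1,409 × 2) = 360,704,000 / 90,176,000 = 4.
Bit depth = 4 × 8 = 32 bits.

32 bits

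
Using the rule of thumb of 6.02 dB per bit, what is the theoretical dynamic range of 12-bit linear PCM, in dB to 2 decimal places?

72.24 dB

12 × 6.02 = 72.24 dB.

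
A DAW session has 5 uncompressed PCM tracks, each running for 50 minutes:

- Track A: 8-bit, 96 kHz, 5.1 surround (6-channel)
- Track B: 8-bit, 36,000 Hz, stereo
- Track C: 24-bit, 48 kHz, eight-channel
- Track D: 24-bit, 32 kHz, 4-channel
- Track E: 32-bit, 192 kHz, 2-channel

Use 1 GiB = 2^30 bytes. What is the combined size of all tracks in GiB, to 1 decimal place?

50 minutes = 3,000 s.
Track A: 96,000 × 3,000 × 1 × 6 = 1,728,000,000 bytes.
Track B: 36,000 × 3,000 × 1 × 2 = 216,000,000 bytes.
Track C: 48,000 × 3,000 × 3 × 8 = 3,456,000,000 bytes.
Track D: 32,000 × 3,000 × 3 × 4 = 1,152,000,000 bytes.
Track E: 192,000 × 3,000 × 4 × 2 = 4,608,000,000 bytes.
Total = 11,160,000,000 bytes = 10.4 GiB.

10.4 GiB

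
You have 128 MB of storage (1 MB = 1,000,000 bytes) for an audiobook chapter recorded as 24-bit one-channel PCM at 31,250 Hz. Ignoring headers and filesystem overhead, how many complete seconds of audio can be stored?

1,365 seconds

Uncompressed byte rate = 31,250 × 3 × 1 = 93,750 bytes/s.
Capacity = 128 × 1,000,000 = 128,000,000 bytes.
128,000,000 / 93,750 ≈ 1365.33 s → 1,365 seconds.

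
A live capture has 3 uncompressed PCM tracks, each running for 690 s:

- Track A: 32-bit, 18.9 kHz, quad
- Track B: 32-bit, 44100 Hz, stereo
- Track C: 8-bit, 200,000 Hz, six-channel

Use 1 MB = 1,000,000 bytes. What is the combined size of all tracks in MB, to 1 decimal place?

1280.1 MB

Track A: 18,900 × 690 × 4 × 4 = 208,656,000 bytes.
Track B: 44,100 × 690 × 4 × 2 = 243,432,000 bytes.
Track C: 200,000 × 690 × 1 × 6 = 828,000,000 bytes.
Total = 1,280,088,000 bytes = 1280.1 MB.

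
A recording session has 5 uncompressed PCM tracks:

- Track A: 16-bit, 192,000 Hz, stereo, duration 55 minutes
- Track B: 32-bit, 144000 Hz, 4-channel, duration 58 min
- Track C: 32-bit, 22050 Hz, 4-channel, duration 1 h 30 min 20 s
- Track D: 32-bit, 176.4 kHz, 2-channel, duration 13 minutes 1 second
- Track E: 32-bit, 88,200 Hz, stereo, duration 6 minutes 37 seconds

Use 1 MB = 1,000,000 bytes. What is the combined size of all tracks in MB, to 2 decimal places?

Track A: 55 minutes = 3,300 s; 192,000 × 3,300 × 2 × 2 = 2,534,400,000 bytes.
Track B: 58 min = 3,480 s; 144,000 × 3,480 × 4 × 4 = 8,017,920,000 bytes.
Track C: 1 h 30 min 20 s = 5,420 s; 22,050 × 5,420 × 4 × 4 = 1,912,176,000 bytes.
Track D: 13 minutes 1 second = 781 s; 176,400 × 781 × 4 × 2 = 1,102,147,200 bytes.
Track E: 6 minutes 37 seconds = 397 s; 88,200 × 397 × 4 × 2 = 280,123,200 bytes.
Total = 13,846,766,400 bytes = 13846.77 MB.

13846.77 MB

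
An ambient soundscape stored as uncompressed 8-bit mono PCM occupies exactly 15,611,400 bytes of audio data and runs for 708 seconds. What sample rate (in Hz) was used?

Bytes = sample_rate × seconds × bytes_per_sample × channels.
sample_rate = 15,611,400 / (708 × 1 × 1) = 15,611,400 / 708 = 22,050 Hz.

22,050 Hz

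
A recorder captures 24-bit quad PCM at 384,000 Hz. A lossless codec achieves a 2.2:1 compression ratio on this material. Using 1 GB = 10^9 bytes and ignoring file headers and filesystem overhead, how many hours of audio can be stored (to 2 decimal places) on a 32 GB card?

4.24 hours

Uncompressed byte rate = 384,000 × 3 × 4 = 4,608,000 bytes/s.
After 2.2:1 compression, effective rate ≈ 2094545.45 bytes/s.
Capacity = 32 × 1,000,000,000 = 32,000,000,000 bytes.
32,000,000,000 / effective rate ≈ 15277.78 s → 4.24 hours.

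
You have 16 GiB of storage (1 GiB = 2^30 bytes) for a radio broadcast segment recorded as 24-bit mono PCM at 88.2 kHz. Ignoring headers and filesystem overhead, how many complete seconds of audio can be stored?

64,927 seconds

Uncompressed byte rate = 88,200 × 3 × 1 = 264,600 bytes/s.
Capacity = 16 × 1,073,741,824 = 17,179,869,184 bytes.
17,179,869,184 / 264,600 ≈ 64927.7 s → 64,927 seconds.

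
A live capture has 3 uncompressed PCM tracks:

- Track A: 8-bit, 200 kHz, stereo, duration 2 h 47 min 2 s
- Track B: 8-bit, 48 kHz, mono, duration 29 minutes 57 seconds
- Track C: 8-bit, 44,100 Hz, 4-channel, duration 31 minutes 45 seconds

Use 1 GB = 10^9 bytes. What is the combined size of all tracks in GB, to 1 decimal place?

Track A: 2 h 47 min 2 s = 10,022 s; 200,000 × 10,022 × 1 × 2 = 4,008,800,000 bytes.
Track B: 29 minutes 57 seconds = 1,797 s; 48,000 × 1,797 × 1 × 1 = 86,256,000 bytes.
Track C: 31 minutes 45 seconds = 1,905 s; 44,100 × 1,905 × 1 × 4 = 336,042,000 bytes.
Total = 4,431,098,000 bytes = 4.4 GB.

4.4 GB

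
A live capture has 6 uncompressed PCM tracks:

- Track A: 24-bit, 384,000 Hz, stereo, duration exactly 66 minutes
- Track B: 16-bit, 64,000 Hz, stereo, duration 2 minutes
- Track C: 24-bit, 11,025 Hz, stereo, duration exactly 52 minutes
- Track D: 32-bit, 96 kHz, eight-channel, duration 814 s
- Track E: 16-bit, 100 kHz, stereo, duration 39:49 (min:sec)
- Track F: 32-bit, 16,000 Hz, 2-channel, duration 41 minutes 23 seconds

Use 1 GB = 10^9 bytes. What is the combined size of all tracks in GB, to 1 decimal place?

13.1 GB

Track A: exactly 66 minutes = 3,960 s; 384,000 × 3,960 × 3 × 2 = 9,123,840,000 bytes.
Track B: 2 minutes = 120 s; 64,000 × 120 × 2 × 2 = 30,720,000 bytes.
Track C: exactly 52 minutes = 3,120 s; 11,025 × 3,120 × 3 × 2 = 206,388,000 bytes.
Track D: 96,000 × 814 × 4 × 8 = 2,500,608,000 bytes.
Track E: 39:49 (min:sec) = 2,389 s; 100,000 × 2,389 × 2 × 2 = 955,600,000 bytes.
Track F: 41 minutes 23 seconds = 2,483 s; 16,000 × 2,483 × 4 × 2 = 317,824,000 bytes.
Total = 13,134,980,000 bytes = 13.1 GB.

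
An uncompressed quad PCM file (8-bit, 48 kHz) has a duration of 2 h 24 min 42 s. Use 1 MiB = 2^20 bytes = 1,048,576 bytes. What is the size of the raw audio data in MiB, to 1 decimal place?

1589.7 MiB

Duration = 2 h 24 min 42 s = 8,682 s.
Bytes = 48,000 samples/s × 8,682 s × 1 bytes/sample × 4 ch = 1,666,944,000 bytes.
1,666,944,000 / 1,048,576 = 1589.7 MiB.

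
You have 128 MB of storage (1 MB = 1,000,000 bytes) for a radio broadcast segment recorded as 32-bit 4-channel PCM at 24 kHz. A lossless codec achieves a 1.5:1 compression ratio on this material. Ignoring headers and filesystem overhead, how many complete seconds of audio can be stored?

500 seconds

Uncompressed byte rate = 24,000 × 4 × 4 = 384,000 bytes/s.
After 1.5:1 compression, effective rate ≈ 256000 bytes/s.
Capacity = 128 × 1,000,000 = 128,000,000 bytes.
128,000,000 / effective rate ≈ 500 s → 500 seconds.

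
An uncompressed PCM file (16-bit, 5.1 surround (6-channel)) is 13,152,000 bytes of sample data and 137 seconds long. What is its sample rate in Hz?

8,000 Hz

Bytes = sample_rate × seconds × bytes_per_sample × channels.
sample_rate = 13,152,000 / (137 × 2 × 6) = 13,152,000 / 1,644 = 8,000 Hz.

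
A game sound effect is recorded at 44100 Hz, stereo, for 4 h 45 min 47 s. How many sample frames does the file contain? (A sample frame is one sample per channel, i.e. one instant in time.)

756,182,700 sample frames

4 h 45 min 47 s = 17,147 s.
44,100 samples/s × 17,147 s = 756,182,700 frames.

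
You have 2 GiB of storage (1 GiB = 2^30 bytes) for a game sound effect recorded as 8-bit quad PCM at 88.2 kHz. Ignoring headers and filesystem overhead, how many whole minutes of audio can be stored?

101 minutes

Uncompressed byte rate = 88,200 × 1 × 4 = 352,800 bytes/s.
Capacity = 2 × 1,073,741,824 = 2,147,483,648 bytes.
2,147,483,648 / 352,800 ≈ 6086.97 s → 101 minutes.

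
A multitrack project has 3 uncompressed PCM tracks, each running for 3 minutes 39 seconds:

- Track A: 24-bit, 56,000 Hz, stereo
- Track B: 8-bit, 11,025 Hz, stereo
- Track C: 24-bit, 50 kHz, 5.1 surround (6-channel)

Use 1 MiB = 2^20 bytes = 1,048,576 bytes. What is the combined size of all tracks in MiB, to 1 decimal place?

262.7 MiB

3 minutes 39 seconds = 219 s.
Track A: 56,000 × 219 × 3 × 2 = 73,584,000 bytes.
Track B: 11,025 × 219 × 1 × 2 = 4,828,950 bytes.
Track C: 50,000 × 219 × 3 × 6 = 197,100,000 bytes.
Total = 275,512,950 bytes = 262.7 MiB.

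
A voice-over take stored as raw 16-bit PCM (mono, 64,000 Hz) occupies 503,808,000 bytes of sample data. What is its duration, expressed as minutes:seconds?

65:36

Byte rate = 64,000 × 2 × 1 = 128,000 bytes/s.
Duration = 503,808,000 / 128,000 = 3,936 s.
3,936 s = 65:36.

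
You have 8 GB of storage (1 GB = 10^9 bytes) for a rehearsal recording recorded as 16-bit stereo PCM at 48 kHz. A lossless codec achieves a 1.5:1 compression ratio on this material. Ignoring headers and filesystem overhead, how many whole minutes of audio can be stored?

Uncompressed byte rate = 48,000 × 2 × 2 = 192,000 bytes/s.
After 1.5:1 compression, effective rate ≈ 128000 bytes/s.
Capacity = 8 × 1,000,000,000 = 8,000,000,000 bytes.
8,000,000,000 / effective rate ≈ 62500 s → 1,041 minutes.

1,041 minutes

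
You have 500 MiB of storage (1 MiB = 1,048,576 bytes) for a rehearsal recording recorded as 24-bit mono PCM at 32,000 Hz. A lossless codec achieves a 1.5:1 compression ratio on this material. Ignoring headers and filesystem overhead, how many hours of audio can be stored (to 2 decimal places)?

2.28 hours

Uncompressed byte rate = 32,000 × 3 × 1 = 96,000 bytes/s.
After 1.5:1 compression, effective rate ≈ 64000 bytes/s.
Capacity = 500 × 1,048,576 = 524,288,000 bytes.
524,288,000 / effective rate ≈ 8192 s → 2.28 hours.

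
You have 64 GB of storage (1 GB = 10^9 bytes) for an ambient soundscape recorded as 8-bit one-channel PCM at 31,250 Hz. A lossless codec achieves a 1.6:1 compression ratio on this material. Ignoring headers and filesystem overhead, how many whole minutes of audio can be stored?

Uncompressed byte rate = 31,250 × 1 × 1 = 31,250 bytes/s.
After 1.6:1 compression, effective rate ≈ 19531.25 bytes/s.
Capacity = 64 × 1,000,000,000 = 64,000,000,000 bytes.
64,000,000,000 / effective rate ≈ 3276800 s → 54,613 minutes.

54,613 minutes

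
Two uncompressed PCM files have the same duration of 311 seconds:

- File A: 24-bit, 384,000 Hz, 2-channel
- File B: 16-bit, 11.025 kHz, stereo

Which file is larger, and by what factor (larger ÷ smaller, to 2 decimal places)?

File A: 384,000 × 3 × 2 = 2,304,000 bytes/s.
File B: 11,025 × 2 × 2 = 44,100 bytes/s.
File A is larger; ratio = 716,544,000 / 13,715,100 = 52.24.

File A, by a factor of 52.24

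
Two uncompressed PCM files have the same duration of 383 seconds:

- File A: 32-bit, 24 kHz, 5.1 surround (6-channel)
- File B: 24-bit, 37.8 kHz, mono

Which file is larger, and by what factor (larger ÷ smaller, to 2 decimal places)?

File A, by a factor of 5.08

File A: 24,000 × 4 × 6 = 576,000 bytes/s.
File B: 37,800 × 3 × 1 = 113,400 bytes/s.
File A is larger; ratio = 220,608,000 / 43,432,200 = 5.08.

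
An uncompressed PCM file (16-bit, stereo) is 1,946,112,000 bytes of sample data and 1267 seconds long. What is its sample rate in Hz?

Bytes = sample_rate × seconds × bytes_per_sample × channels.
sample_rate = 1,946,112,000 / (1,267 × 2 × 2) = 1,946,112,000 / 5,068 = 384,000 Hz.

384,000 Hz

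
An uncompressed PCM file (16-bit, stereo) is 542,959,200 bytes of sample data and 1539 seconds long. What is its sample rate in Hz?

Bytes = sample_rate × seconds × bytes_per_sample × channels.
sample_rate = 542,959,200 / (1,539 × 2 × 2) = 542,959,200 / 6,156 = 88,200 Hz.

88,200 Hz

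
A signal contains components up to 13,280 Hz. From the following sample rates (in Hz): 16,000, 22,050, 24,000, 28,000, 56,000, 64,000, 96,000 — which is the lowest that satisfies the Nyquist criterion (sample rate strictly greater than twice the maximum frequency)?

28,000 Hz

Need sample rate > 2 × 13,280 = 26,560 Hz.
Lowest listed rate above 26,560 Hz is 28,000 Hz.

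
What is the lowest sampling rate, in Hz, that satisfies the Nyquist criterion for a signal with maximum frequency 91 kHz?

Minimum sample rate = 2 × 91,000 Hz = 182,000 Hz.

182,000 Hz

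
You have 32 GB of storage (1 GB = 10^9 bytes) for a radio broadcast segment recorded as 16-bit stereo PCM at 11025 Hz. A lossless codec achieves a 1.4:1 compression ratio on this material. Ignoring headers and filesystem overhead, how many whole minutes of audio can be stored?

Uncompressed byte rate = 11,025 × 2 × 2 = 44,100 bytes/s.
After 1.4:1 compression, effective rate ≈ 31500 bytes/s.
Capacity = 32 × 1,000,000,000 = 32,000,000,000 bytes.
32,000,000,000 / effective rate ≈ 1015873.02 s → 16,931 minutes.

16,931 minutes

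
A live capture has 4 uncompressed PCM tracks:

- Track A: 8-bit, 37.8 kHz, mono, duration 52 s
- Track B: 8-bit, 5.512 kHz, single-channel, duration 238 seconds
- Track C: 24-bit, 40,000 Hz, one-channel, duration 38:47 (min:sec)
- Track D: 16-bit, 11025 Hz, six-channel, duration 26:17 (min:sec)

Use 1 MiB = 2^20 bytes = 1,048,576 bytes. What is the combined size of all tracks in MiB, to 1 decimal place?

Track A: 37,800 × 52 × 1 × 1 = 1,965,600 bytes.
Track B: 5,512 × 238 × 1 × 1 = 1,311,856 bytes.
Track C: 38:47 (min:sec) = 2,327 s; 40,000 × 2,327 × 3 × 1 = 279,240,000 bytes.
Track D: 26:17 (min:sec) = 1,577 s; 11,025 × 1,577 × 2 × 6 = 208,637,100 bytes.
Total = 491,154,556 bytes = 468.4 MiB.

468.4 MiB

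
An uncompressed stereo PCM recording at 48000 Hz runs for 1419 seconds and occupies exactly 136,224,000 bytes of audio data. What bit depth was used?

Bytes per sample = 136,224,000 / (48,000 × 1,419 × 2) = 136,224,000 / 136,224,000 = 1.
Bit depth = 1 × 8 = 8 bits.

8 bits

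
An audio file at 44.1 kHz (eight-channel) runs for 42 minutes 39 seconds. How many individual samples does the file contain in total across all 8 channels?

42 minutes 39 seconds = 2,559 s.
44,100 × 2,559 s × 8 ch = 902,815,200 samples.

902,815,200 samples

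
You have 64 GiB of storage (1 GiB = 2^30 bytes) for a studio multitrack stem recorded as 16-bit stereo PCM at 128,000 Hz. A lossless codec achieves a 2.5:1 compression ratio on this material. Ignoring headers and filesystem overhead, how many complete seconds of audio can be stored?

Uncompressed byte rate = 128,000 × 2 × 2 = 512,000 bytes/s.
After 2.5:1 compression, effective rate ≈ 204800 bytes/s.
Capacity = 64 × 1,073,741,824 = 68,719,476,736 bytes.
68,719,476,736 / effective rate ≈ 335544.32 s → 335,544 seconds.

335,544 seconds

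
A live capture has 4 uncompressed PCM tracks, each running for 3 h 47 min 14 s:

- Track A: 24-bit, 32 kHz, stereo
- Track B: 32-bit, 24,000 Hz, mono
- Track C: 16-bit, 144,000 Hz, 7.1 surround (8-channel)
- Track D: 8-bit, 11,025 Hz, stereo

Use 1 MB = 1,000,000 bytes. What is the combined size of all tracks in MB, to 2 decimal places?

3 h 47 min 14 s = 13,634 s.
Track A: 32,000 × 13,634 × 3 × 2 = 2,617,728,000 bytes.
Track B: 24,000 × 13,634 × 4 × 1 = 1,308,864,000 bytes.
Track C: 144,000 × 13,634 × 2 × 8 = 31,412,736,000 bytes.
Track D: 11,025 × 13,634 × 1 × 2 = 300,629,700 bytes.
Total = 35,639,957,700 bytes = 35639.96 MB.

35639.96 MB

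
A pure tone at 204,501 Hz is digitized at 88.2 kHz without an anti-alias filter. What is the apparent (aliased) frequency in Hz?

28,101 Hz

Nyquist = 88,200/2 = 44,100 Hz; 204,501 Hz exceeds it.
Alias = |204,501 − 2×88,200| = |204,501 − 176,400| = 28,101 Hz.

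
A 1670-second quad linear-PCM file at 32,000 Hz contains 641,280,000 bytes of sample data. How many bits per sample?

24 bits

Bytes per sample = 641,280,000 / (32,000 × 1,670 × 4) = 641,280,000 / 213,760,000 = 3.
Bit depth = 3 × 8 = 24 bits.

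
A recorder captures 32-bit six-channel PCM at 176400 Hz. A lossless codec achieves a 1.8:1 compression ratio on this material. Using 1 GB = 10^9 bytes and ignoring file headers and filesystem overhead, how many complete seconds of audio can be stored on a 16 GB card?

6,802 seconds

Uncompressed byte rate = 176,400 × 4 × 6 = 4,233,600 bytes/s.
After 1.8:1 compression, effective rate ≈ 2352000 bytes/s.
Capacity = 16 × 1,000,000,000 = 16,000,000,000 bytes.
16,000,000,000 / effective rate ≈ 6802.72 s → 6,802 seconds.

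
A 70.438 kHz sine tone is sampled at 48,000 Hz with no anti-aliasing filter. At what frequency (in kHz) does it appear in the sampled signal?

Nyquist = 48,000/2 = 24,000 Hz; 70,438 Hz exceeds it.
Alias = |70,438 − 1×48,000| = |70,438 − 48,000| = 22,438 Hz = 22.438 kHz.

22.438 kHz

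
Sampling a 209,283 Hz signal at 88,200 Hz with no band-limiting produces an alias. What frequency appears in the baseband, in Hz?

32,883 Hz

Nyquist = 88,200/2 = 44,100 Hz; 209,283 Hz exceeds it.
Alias = |209,283 − 2×88,200| = |209,283 − 176,400| = 32,883 Hz.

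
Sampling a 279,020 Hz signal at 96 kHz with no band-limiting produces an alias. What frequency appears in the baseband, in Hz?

Nyquist = 96,000/2 = 48,000 Hz; 279,020 Hz exceeds it.
Alias = |279,020 − 3×96,000| = |279,020 − 288,000| = 8,980 Hz.

8,980 Hz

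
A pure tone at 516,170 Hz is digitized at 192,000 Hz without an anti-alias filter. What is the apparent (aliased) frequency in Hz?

59,830 Hz

Nyquist = 192,000/2 = 96,000 Hz; 516,170 Hz exceeds it.
Alias = |516,170 − 3×192,000| = |516,170 − 576,000| = 59,830 Hz.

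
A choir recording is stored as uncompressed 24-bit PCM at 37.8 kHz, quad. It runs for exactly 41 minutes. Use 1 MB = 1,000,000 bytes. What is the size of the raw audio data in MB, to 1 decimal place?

Duration = exactly 41 minutes = 2,460 s.
Bytes = 37,800 samples/s × 2,460 s × 3 bytes/sample × 4 ch = 1,115,856,000 bytes.
1,115,856,000 / 1,000,000 = 1115.9 MB.

1115.9 MB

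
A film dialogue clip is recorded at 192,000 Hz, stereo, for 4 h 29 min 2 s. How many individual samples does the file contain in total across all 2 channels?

4 h 29 min 2 s = 16,142 s.
192,000 × 16,142 s × 2 ch = 6,198,528,000 samples.

6,198,528,000 samples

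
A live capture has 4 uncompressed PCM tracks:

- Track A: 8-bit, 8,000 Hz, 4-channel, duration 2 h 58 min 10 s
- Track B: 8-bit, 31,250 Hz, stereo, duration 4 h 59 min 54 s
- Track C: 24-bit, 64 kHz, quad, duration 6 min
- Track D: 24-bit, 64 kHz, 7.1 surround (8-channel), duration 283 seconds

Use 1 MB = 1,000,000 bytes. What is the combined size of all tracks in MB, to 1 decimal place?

Track A: 2 h 58 min 10 s = 10,690 s; 8,000 × 10,690 × 1 × 4 = 342,080,000 bytes.
Track B: 4 h 59 min 54 s = 17,994 s; 31,250 × 17,994 × 1 × 2 = 1,124,625,000 bytes.
Track C: 6 min = 360 s; 64,000 × 360 × 3 × 4 = 276,480,000 bytes.
Track D: 64,000 × 283 × 3 × 8 = 434,688,000 bytes.
Total = 2,177,873,000 bytes = 2177.9 MB.

2177.9 MB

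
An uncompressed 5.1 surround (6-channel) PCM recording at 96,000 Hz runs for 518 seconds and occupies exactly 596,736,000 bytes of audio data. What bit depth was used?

Bytes per sample = 596,736,000 / (96,000 × 518 × 6) = 596,736,000 / 298,368,000 = 2.
Bit depth = 2 × 8 = 16 bits.

16 bits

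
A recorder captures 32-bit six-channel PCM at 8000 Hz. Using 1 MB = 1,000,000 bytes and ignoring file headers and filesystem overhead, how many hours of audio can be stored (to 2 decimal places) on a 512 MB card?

Uncompressed byte rate = 8,000 × 4 × 6 = 192,000 bytes/s.
Capacity = 512 × 1,000,000 = 512,000,000 bytes.
512,000,000 / 192,000 ≈ 2666.67 s → 0.74 hours.

0.74 hours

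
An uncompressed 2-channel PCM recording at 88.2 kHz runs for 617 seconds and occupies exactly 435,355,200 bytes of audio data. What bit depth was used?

32 bits

Bytes per sample = 435,355,200 / (88,200 × 617 × 2) = 435,355,200 / 108,838,800 = 4.
Bit depth = 4 × 8 = 32 bits.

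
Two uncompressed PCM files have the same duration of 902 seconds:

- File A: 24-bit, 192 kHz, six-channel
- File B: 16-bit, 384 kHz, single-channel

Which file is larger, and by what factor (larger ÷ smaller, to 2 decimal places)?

File A: 192,000 × 3 × 6 = 3,456,000 bytes/s.
File B: 384,000 × 2 × 1 = 768,000 bytes/s.
File A is larger; ratio = 3,117,312,000 / 692,736,000 = 4.50.

File A, by a factor of 4.50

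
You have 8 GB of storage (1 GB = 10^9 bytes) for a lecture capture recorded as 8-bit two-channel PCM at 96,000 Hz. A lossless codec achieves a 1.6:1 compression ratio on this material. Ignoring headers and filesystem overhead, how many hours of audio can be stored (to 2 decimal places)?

Uncompressed byte rate = 96,000 × 1 × 2 = 192,000 bytes/s.
After 1.6:1 compression, effective rate ≈ 120000 bytes/s.
Capacity = 8 × 1,000,000,000 = 8,000,000,000 bytes.
8,000,000,000 / effective rate ≈ 66666.67 s → 18.52 hours.

18.52 hours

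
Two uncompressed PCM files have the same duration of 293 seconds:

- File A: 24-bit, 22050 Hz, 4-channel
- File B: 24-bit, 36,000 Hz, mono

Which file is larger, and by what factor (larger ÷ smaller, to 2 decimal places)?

File A, by a factor of 2.45

File A: 22,050 × 3 × 4 = 264,600 bytes/s.
File B: 36,000 × 3 × 1 = 108,000 bytes/s.
File A is larger; ratio = 77,527,800 / 31,644,000 = 2.45.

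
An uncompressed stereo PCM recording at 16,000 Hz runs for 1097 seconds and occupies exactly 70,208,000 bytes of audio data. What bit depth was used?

16 bits

Bytes per sample = 70,208,000 / (16,000 × 1,097 × 2) = 70,208,000 / 35,104,000 = 2.
Bit depth = 2 × 8 = 16 bits.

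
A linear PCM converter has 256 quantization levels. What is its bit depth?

8 bits

log2(256) = 8.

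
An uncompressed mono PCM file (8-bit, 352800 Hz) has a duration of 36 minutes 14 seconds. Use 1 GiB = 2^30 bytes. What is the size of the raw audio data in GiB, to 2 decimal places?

Duration = 36 minutes 14 seconds = 2,174 s.
Bytes = 352,800 samples/s × 2,174 s × 1 bytes/sample × 1 ch = 766,987,200 bytes.
766,987,200 / 1,073,741,824 = 0.71 GiB.

0.71 GiB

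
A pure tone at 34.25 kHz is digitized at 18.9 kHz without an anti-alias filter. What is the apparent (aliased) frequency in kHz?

Nyquist = 18,900/2 = 9,450 Hz; 34,250 Hz exceeds it.
Alias = |34,250 − 2×18,900| = |34,250 − 37,800| = 3,550 Hz = 3.55 kHz.

3.55 kHz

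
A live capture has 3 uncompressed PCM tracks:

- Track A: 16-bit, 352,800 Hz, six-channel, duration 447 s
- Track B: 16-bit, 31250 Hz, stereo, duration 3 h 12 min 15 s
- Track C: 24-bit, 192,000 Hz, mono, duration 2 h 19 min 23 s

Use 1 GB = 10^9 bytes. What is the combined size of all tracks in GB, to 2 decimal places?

Track A: 352,800 × 447 × 2 × 6 = 1,892,419,200 bytes.
Track B: 3 h 12 min 15 s = 11,535 s; 31,250 × 11,535 × 2 × 2 = 1,441,875,000 bytes.
Track C: 2 h 19 min 23 s = 8,363 s; 192,000 × 8,363 × 3 × 1 = 4,817,088,000 bytes.
Total = 8,151,382,200 bytes = 8.15 GB.

8.15 GB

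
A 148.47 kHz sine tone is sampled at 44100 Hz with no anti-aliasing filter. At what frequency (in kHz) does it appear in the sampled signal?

16.17 kHz

Nyquist = 44,100/2 = 22,050 Hz; 148,470 Hz exceeds it.
Alias = |148,470 − 3×44,100| = |148,470 − 132,300| = 16,170 Hz = 16.17 kHz.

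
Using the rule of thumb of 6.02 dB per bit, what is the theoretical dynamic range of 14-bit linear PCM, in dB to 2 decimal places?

14 × 6.02 = 84.28 dB.

84.28 dB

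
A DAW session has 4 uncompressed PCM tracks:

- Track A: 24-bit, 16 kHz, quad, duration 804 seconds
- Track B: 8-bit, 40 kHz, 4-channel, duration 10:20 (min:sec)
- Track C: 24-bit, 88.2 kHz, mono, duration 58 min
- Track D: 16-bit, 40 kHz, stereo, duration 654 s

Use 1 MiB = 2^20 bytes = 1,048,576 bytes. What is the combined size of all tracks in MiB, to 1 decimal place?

Track A: 16,000 × 804 × 3 × 4 = 154,368,000 bytes.
Track B: 10:20 (min:sec) = 620 s; 40,000 × 620 × 1 × 4 = 99,200,000 bytes.
Track C: 58 min = 3,480 s; 88,200 × 3,480 × 3 × 1 = 920,808,000 bytes.
Track D: 40,000 × 654 × 2 × 2 = 104,640,000 bytes.
Total = 1,279,016,000 bytes = 1219.8 MiB.

1219.8 MiB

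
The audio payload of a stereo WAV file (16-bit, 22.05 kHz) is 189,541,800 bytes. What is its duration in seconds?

Byte rate = 22,050 × 2 × 2 = 88,200 bytes/s.
Duration = 189,541,800 / 88,200 = 2,149 s.

2,149 seconds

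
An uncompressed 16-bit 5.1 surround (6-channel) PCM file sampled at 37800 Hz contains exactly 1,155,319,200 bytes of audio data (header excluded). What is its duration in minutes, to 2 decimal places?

42.45 minutes

Byte rate = 37,800 × 2 × 6 = 453,600 bytes/s.
Duration = 1,155,319,200 / 453,600 = 2,547 s.
2,547 s / 60 = 42.45 minutes.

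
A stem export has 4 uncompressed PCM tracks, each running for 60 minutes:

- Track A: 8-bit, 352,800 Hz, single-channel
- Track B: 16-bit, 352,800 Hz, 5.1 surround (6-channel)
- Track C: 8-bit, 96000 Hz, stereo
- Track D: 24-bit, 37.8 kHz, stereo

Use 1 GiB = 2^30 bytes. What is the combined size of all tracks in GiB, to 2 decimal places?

16.78 GiB

60 minutes = 3,600 s.
Track A: 352,800 × 3,600 × 1 × 1 = 1,270,080,000 bytes.
Track B: 352,800 × 3,600 × 2 × 6 = 15,240,960,000 bytes.
Track C: 96,000 × 3,600 × 1 × 2 = 691,200,000 bytes.
Track D: 37,800 × 3,600 × 3 × 2 = 816,480,000 bytes.
Total = 18,018,720,000 bytes = 16.78 GiB.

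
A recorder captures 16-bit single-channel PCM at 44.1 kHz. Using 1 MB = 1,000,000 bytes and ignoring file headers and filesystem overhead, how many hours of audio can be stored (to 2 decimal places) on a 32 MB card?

0.10 hours

Uncompressed byte rate = 44,100 × 2 × 1 = 88,200 bytes/s.
Capacity = 32 × 1,000,000 = 32,000,000 bytes.
32,000,000 / 88,200 ≈ 362.81 s → 0.10 hours.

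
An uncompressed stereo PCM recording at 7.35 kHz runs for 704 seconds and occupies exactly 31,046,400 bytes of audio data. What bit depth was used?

Bytes per sample = 31,046,400 / (7,350 × 704 × 2) = 31,046,400 / 10,348,800 = 3.
Bit depth = 3 × 8 = 24 bits.

24 bits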